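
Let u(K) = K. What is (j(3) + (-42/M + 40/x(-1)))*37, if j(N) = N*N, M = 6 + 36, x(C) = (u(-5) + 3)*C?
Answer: 1036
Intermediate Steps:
x(C) = -2*C (x(C) = (-5 + 3)*C = -2*C)
M = 42
j(N) = N²
(j(3) + (-42/M + 40/x(-1)))*37 = (3² + (-42/42 + 40/((-2*(-1)))))*37 = (9 + (-42*1/42 + 40/2))*37 = (9 + (-1 + 40*(½)))*37 = (9 + (-1 + 20))*37 = (9 + 19)*37 = 28*37 = 1036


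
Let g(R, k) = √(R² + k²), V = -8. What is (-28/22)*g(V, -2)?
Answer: -28*√17/11 ≈ -10.495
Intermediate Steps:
(-28/22)*g(V, -2) = (-28/22)*√((-8)² + (-2)²) = ((1/22)*(-28))*√(64 + 4) = -28*√17/11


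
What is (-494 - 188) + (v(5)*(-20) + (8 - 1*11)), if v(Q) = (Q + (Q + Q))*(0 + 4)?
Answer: -1885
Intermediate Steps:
v(Q) = 12*Q (v(Q) = (Q + 2*Q)*4 = (3*Q)*4 = 12*Q)
(-494 - 188) + (v(5)*(-20) + (8 - 1*11)) = (-494 - 188) + ((12*5)*(-20) + (8 - 1*11)) = -682 + (60*(-20) + (8 - 11)) = -682 + (-1200 - 3) = -682 - 1203 = -1885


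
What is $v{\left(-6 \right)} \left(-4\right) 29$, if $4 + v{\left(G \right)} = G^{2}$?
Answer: $-3712$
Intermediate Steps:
$v{\left(G \right)} = -4 + G^{2}$
$v{\left(-6 \right)} \left(-4\right) 29 = \left(-4 + \left(-6\right)^{2}\right) \left(-4\right) 29 = \left(-4 + 36\right) \left(-4\right) 29 = 32 \left(-4\right) 29 = \left(-128\right) 29 = -3712$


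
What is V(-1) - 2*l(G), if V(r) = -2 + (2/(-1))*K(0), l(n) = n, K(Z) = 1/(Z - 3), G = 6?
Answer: -40/3 ≈ -13.333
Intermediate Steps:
K(Z) = 1/(-3 + Z)
V(r) = -4/3 (V(r) = -2 + (2/(-1))/(-3 + 0) = -2 + (2*(-1))/(-3) = -2 - 2*(-1/3) = -2 + 2/3 = -4/3)
V(-1) - 2*l(G) = -4/3 - 2*6 = -4/3 - 12 = -40/3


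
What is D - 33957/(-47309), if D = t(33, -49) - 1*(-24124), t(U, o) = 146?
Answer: 1148223387/47309 ≈ 24271.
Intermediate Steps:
D = 24270 (D = 146 - 1*(-24124) = 146 + 24124 = 24270)
D - 33957/(-47309) = 24270 - 33957/(-47309) = 24270 - 33957*(-1)/47309 = 24270 - 1*(-33957/47309) = 24270 + 33957/47309 = 1148223387/47309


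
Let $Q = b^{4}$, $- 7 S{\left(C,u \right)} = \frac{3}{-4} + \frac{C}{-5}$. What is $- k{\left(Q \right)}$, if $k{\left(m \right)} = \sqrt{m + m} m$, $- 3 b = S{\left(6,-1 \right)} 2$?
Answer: $- \frac{4826809 \sqrt{2}}{117649000000} \approx -5.8021 \cdot 10^{-5}$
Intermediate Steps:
$S{\left(C,u \right)} = \frac{3}{28} + \frac{C}{35}$ ($S{\left(C,u \right)} = - \frac{\frac{3}{-4} + \frac{C}{-5}}{7} = - \frac{3 \left(- \frac{1}{4}\right) + C \left(- \frac{1}{5}\right)}{7} = - \frac{- \frac{3}{4} - \frac{C}{5}}{7} = \frac{3}{28} + \frac{C}{35}$)
$b = - \frac{13}{70}$ ($b = - \frac{\left(\frac{3}{28} + \frac{1}{35} \cdot 6\right) 2}{3} = - \frac{\left(\frac{3}{28} + \frac{6}{35}\right) 2}{3} = - \frac{\frac{39}{140} \cdot 2}{3} = \left(- \frac{1}{3}\right) \frac{39}{70} = - \frac{13}{70} \approx -0.18571$)
$Q = \frac{28561}{24010000}$ ($Q = \left(- \frac{13}{70}\right)^{4} = \frac{28561}{24010000} \approx 0.0011895$)
$k{\left(m \right)} = \sqrt{2} m^{\frac{3}{2}}$ ($k{\left(m \right)} = \sqrt{2 m} m = \sqrt{2} \sqrt{m} m = \sqrt{2} m^{\frac{3}{2}}$)
$- k{\left(Q \right)} = - \sqrt{2} \left(\frac{28561}{24010000}\right)^{\frac{3}{2}} = - \frac{\sqrt{2} \cdot 4826809}{117649000000} = - \frac{4826809 \sqrt{2}}{117649000000}$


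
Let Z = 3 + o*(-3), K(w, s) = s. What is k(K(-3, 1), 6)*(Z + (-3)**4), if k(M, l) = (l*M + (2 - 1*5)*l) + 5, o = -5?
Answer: -693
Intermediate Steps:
Z = 18 (Z = 3 - 5*(-3) = 3 + 15 = 18)
k(M, l) = 5 - 3*l + M*l (k(M, l) = (M*l + (2 - 5)*l) + 5 = (M*l - 3*l) + 5 = (-3*l + M*l) + 5 = 5 - 3*l + M*l)
k(K(-3, 1), 6)*(Z + (-3)**4) = (5 - 3*6 + 1*6)*(18 + (-3)**4) = (5 - 18 + 6)*(18 + 81) = -7*99 = -693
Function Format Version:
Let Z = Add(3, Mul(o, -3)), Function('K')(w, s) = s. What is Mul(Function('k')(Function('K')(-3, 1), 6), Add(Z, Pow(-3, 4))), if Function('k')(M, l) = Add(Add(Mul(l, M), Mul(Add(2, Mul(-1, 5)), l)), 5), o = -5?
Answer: -693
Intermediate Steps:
Z = 18 (Z = Add(3, Mul(-5, -3)) = Add(3, 15) = 18)
Function('k')(M, l) = Add(5, Mul(-3, l), Mul(M, l)) (Function('k')(M, l) = Add(Add(Mul(M, l), Mul(Add(2, -5), l)), 5) = Add(Add(Mul(M, l), Mul(-3, l)), 5) = Add(Add(Mul(-3, l), Mul(M, l)), 5) = Add(5, Mul(-3, l), Mul(M, l)))
Mul(Function('k')(Function('K')(-3, 1), 6), Add(Z, Pow(-3, 4))) = Mul(Add(5, Mul(-3, 6), Mul(1, 6)), Add(18, Pow(-3, 4))) = Mul(Add(5, -18, 6), Add(18, 81)) = Mul(-7, 99) = -693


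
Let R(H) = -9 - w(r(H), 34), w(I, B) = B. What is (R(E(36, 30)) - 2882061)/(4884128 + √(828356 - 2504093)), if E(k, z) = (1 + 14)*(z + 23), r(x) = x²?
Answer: -14076564845312/23854707996121 + 8646312*I*√186193/23854707996121 ≈ -0.5901 + 0.0001564*I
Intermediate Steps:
E(k, z) = 345 + 15*z (E(k, z) = 15*(23 + z) = 345 + 15*z)
R(H) = -43 (R(H) = -9 - 1*34 = -9 - 34 = -43)
(R(E(36, 30)) - 2882061)/(4884128 + √(828356 - 2504093)) = (-43 - 2882061)/(4884128 + √(828356 - 2504093)) = -2882104/(4884128 + √(-1675737)) = -2882104/(4884128 + 3*I*√186193)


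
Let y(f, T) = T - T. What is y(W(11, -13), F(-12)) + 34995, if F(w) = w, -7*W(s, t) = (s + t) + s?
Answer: 34995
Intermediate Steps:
W(s, t) = -2*s/7 - t/7 (W(s, t) = -((s + t) + s)/7 = -(t + 2*s)/7 = -2*s/7 - t/7)
y(f, T) = 0
y(W(11, -13), F(-12)) + 34995 = 0 + 34995 = 34995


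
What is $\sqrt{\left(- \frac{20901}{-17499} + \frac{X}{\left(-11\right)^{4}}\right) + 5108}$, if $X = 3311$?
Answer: $\frac{\sqrt{2545225961736722}}{705793} \approx 71.48$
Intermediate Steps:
$\sqrt{\left(- \frac{20901}{-17499} + \frac{X}{\left(-11\right)^{4}}\right) + 5108} = \sqrt{\left(- \frac{20901}{-17499} + \frac{3311}{\left(-11\right)^{4}}\right) + 5108} = \sqrt{\left(\left(-20901\right) \left(- \frac{1}{17499}\right) + \frac{3311}{14641}\right) + 5108} = \sqrt{\left(\frac{6967}{5833} + 3311 \cdot \frac{1}{14641}\right) + 5108} = \sqrt{\left(\frac{6967}{5833} + \frac{301}{1331}\right) + 5108} = \sqrt{\frac{11028810}{7763723} + 5108} = \sqrt{\frac{39668125894}{7763723}} = \frac{\sqrt{2545225961736722}}{705793}$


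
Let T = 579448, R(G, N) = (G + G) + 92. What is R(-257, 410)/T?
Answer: -211/289724 ≈ -0.00072828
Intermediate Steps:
R(G, N) = 92 + 2*G (R(G, N) = 2*G + 92 = 92 + 2*G)
R(-257, 410)/T = (92 + 2*(-257))/579448 = (92 - 514)*(1/579448) = -422*1/579448 = -211/289724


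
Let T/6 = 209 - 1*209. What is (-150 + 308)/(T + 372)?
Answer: 79/186 ≈ 0.42473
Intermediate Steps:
T = 0 (T = 6*(209 - 1*209) = 6*(209 - 209) = 6*0 = 0)
(-150 + 308)/(T + 372) = (-150 + 308)/(0 + 372) = 158/372 = 158*(1/372) = 79/186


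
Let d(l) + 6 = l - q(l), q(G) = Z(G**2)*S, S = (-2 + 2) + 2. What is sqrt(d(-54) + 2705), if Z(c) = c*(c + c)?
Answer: I*sqrt(34009579) ≈ 5831.8*I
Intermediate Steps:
Z(c) = 2*c**2 (Z(c) = c*(2*c) = 2*c**2)
S = 2 (S = 0 + 2 = 2)
q(G) = 4*G**4 (q(G) = (2*(G**2)**2)*2 = (2*G**4)*2 = 4*G**4)
d(l) = -6 + l - 4*l**4 (d(l) = -6 + (l - 4*l**4) = -6 + l - 4*l**4)
sqrt(d(-54) + 2705) = sqrt((-6 - 54 - 4*(-54)**4) + 2705) = sqrt((-6 - 54 - 4*8503056) + 2705) = sqrt((-6 - 54 - 34012224) + 2705) = sqrt(-34012284 + 2705) = sqrt(-34009579) = I*sqrt(34009579)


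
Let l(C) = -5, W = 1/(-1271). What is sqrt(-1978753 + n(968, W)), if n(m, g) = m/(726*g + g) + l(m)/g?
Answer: I*sqrt(1043363990998)/727 ≈ 1405.0*I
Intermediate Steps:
W = -1/1271 ≈ -0.00078678
n(m, g) = -5/g + m/(727*g) (n(m, g) = m/(726*g + g) - 5/g = m/((727*g)) - 5/g = m*(1/(727*g)) - 5/g = m/(727*g) - 5/g = -5/g + m/(727*g))
sqrt(-1978753 + n(968, W)) = sqrt(-1978753 + (-3635 + 968)/(727*(-1/1271))) = sqrt(-1978753 + (1/727)*(-1271)*(-2667)) = sqrt(-1978753 + 3389757/727) = sqrt(-1435163674/727) = I*sqrt(1043363990998)/727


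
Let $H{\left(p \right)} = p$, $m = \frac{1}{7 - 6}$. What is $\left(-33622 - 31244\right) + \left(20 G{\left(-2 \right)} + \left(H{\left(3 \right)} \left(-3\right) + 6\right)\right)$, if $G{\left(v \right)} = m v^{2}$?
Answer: $-64789$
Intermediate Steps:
$m = 1$ ($m = 1^{-1} = 1$)
$G{\left(v \right)} = v^{2}$ ($G{\left(v \right)} = 1 v^{2} = v^{2}$)
$\left(-33622 - 31244\right) + \left(20 G{\left(-2 \right)} + \left(H{\left(3 \right)} \left(-3\right) + 6\right)\right) = \left(-33622 - 31244\right) + \left(20 \left(-2\right)^{2} + \left(3 \left(-3\right) + 6\right)\right) = -64866 + \left(20 \cdot 4 + \left(-9 + 6\right)\right) = -64866 + \left(80 - 3\right) = -64866 + 77 = -64789$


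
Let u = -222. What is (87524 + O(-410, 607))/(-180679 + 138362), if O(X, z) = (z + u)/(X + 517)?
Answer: -9365453/4527919 ≈ -2.0684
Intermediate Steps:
O(X, z) = (-222 + z)/(517 + X) (O(X, z) = (z - 222)/(X + 517) = (-222 + z)/(517 + X))
(87524 + O(-410, 607))/(-180679 + 138362) = (87524 + (-222 + 607)/(517 - 410))/(-180679 + 138362) = (87524 + 385/107)/(-42317) = (87524 + (1/107)*385)*(-1/42317) = (87524 + 385/107)*(-1/42317) = (9365453/107)*(-1/42317) = -9365453/4527919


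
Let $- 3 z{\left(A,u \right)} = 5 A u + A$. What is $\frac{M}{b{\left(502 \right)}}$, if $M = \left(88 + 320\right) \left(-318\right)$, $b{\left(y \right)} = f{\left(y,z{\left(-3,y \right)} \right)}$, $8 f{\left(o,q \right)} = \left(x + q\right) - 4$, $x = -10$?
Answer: $- \frac{1037952}{2497} \approx -415.68$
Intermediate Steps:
$z{\left(A,u \right)} = - \frac{A}{3} - \frac{5 A u}{3}$ ($z{\left(A,u \right)} = - \frac{5 A u + A}{3} = - \frac{A + 5 A u}{3} = - \frac{A}{3} - \frac{5 A u}{3}$)
$f{\left(o,q \right)} = - \frac{7}{4} + \frac{q}{8}$ ($f{\left(o,q \right)} = \frac{\left(-10 + q\right) - 4}{8} = \frac{-14 + q}{8} = - \frac{7}{4} + \frac{q}{8}$)
$b{\left(y \right)} = - \frac{13}{8} + \frac{5 y}{8}$ ($b{\left(y \right)} = - \frac{7}{4} + \frac{\left(- \frac{1}{3}\right) \left(-3\right) \left(1 + 5 y\right)}{8} = - \frac{7}{4} + \frac{1 + 5 y}{8} = - \frac{7}{4} + \left(\frac{1}{8} + \frac{5 y}{8}\right) = - \frac{13}{8} + \frac{5 y}{8}$)
$M = -129744$ ($M = 408 \left(-318\right) = -129744$)
$\frac{M}{b{\left(502 \right)}} = - \frac{129744}{- \frac{13}{8} + \frac{5}{8} \cdot 502} = - \frac{129744}{- \frac{13}{8} + \frac{1255}{4}} = - \frac{129744}{\frac{2497}{8}} = \left(-129744\right) \frac{8}{2497} = - \frac{1037952}{2497}$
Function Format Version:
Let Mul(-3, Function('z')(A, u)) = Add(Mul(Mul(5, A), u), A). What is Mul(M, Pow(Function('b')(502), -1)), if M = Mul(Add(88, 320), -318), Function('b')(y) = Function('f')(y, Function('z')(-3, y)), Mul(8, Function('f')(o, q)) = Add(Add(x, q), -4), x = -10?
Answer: Rational(-1037952, 2497) ≈ -415.68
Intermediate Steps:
Function('z')(A, u) = Add(Mul(Rational(-1, 3), A), Mul(Rational(-5, 3), A, u)) (Function('z')(A, u) = Mul(Rational(-1, 3), Add(Mul(Mul(5, A), u), A)) = Mul(Rational(-1, 3), Add(Mul(5, A, u), A)) = Mul(Rational(-1, 3), Add(A, Mul(5, A, u))) = Add(Mul(Rational(-1, 3), A), Mul(Rational(-5, 3), A, u)))
Function('f')(o, q) = Add(Rational(-7, 4), Mul(Rational(1, 8), q)) (Function('f')(o, q) = Mul(Rational(1, 8), Add(Add(-10, q), -4)) = Mul(Rational(1, 8), Add(-14, q)) = Add(Rational(-7, 4), Mul(Rational(1, 8), q)))
Function('b')(y) = Add(Rational(-13, 8), Mul(Rational(5, 8), y)) (Function('b')(y) = Add(Rational(-7, 4), Mul(Rational(1, 8), Mul(Rational(-1, 3), -3, Add(1, Mul(5, y))))) = Add(Rational(-7, 4), Mul(Rational(1, 8), Add(1, Mul(5, y)))) = Add(Rational(-7, 4), Add(Rational(1, 8), Mul(Rational(5, 8), y))) = Add(Rational(-13, 8), Mul(Rational(5, 8), y)))
M = -129744 (M = Mul(408, -318) = -129744)
Mul(M, Pow(Function('b')(502), -1)) = Mul(-129744, Pow(Add(Rational(-13, 8), Mul(Rational(5, 8), 502)), -1)) = Mul(-129744, Pow(Add(Rational(-13, 8), Rational(1255, 4)), -1)) = Mul(-129744, Pow(Rational(2497, 8), -1)) = Mul(-129744, Rational(8, 2497)) = Rational(-1037952, 2497)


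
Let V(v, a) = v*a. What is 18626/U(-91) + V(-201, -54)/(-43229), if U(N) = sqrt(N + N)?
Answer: -10854/43229 - 9313*I*sqrt(182)/91 ≈ -0.25108 - 1380.7*I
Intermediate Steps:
V(v, a) = a*v
U(N) = sqrt(2)*sqrt(N) (U(N) = sqrt(2*N) = sqrt(2)*sqrt(N))
18626/U(-91) + V(-201, -54)/(-43229) = 18626/((sqrt(2)*sqrt(-91))) - 54*(-201)/(-43229) = 18626/((sqrt(2)*(I*sqrt(91)))) + 10854*(-1/43229) = 18626/((I*sqrt(182))) - 10854/43229 = 18626*(-I*sqrt(182)/182) - 10854/43229 = -9313*I*sqrt(182)/91 - 10854/43229 = -10854/43229 - 9313*I*sqrt(182)/91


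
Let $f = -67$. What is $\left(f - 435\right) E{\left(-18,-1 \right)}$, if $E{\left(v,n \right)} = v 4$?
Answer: $36144$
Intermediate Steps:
$E{\left(v,n \right)} = 4 v$
$\left(f - 435\right) E{\left(-18,-1 \right)} = \left(-67 - 435\right) 4 \left(-18\right) = \left(-502\right) \left(-72\right) = 36144$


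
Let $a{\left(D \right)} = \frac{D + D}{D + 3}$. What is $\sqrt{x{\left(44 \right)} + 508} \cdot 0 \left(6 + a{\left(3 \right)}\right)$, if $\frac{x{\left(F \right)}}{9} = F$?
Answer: $0$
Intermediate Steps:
$x{\left(F \right)} = 9 F$
$a{\left(D \right)} = \frac{2 D}{3 + D}$
$\sqrt{x{\left(44 \right)} + 508} \cdot 0 \left(6 + a{\left(3 \right)}\right) = \sqrt{9 \cdot 44 + 508} \cdot 0 \left(6 + 2 \cdot 3 \frac{1}{3 + 3}\right) = \sqrt{396 + 508} \cdot 0 \left(6 + 2 \cdot 3 \cdot \frac{1}{6}\right) = \sqrt{904} \cdot 0 \left(6 + 2 \cdot 3 \cdot \frac{1}{6}\right) = 2 \sqrt{226} \cdot 0 \left(6 + 1\right) = 2 \sqrt{226} \cdot 0 \cdot 7 = 2 \sqrt{226} \cdot 0 = 0$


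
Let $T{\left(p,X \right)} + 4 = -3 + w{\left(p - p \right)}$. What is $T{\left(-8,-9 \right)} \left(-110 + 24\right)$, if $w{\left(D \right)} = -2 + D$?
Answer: $774$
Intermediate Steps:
$T{\left(p,X \right)} = -9$ ($T{\left(p,X \right)} = -4 + \left(-3 + \left(-2 + \left(p - p\right)\right)\right) = -4 + \left(-3 + \left(-2 + 0\right)\right) = -4 - 5 = -9$)
$T{\left(-8,-9 \right)} \left(-110 + 24\right) = - 9 \left(-110 + 24\right) = \left(-9\right) \left(-86\right) = 774$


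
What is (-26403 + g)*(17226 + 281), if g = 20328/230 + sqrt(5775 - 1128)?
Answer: -52979350767/115 + 17507*sqrt(4647) ≈ -4.5950e+8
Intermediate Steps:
g = 10164/115 + sqrt(4647) (g = 20328*(1/230) + sqrt(4647) = 10164/115 + sqrt(4647) ≈ 156.55)
(-26403 + g)*(17226 + 281) = (-26403 + (10164/115 + sqrt(4647)))*(17226 + 281) = (-3026181/115 + sqrt(4647))*17507 = -52979350767/115 + 17507*sqrt(4647)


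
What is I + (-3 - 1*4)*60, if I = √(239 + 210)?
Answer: -420 + √449 ≈ -398.81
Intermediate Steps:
I = √449 ≈ 21.190
I + (-3 - 1*4)*60 = √449 + (-3 - 1*4)*60 = √449 + (-3 - 4)*60 = √449 - 7*60 = √449 - 420 = -420 + √449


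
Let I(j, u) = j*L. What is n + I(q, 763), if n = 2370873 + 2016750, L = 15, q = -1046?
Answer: 4371933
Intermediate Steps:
I(j, u) = 15*j (I(j, u) = j*15 = 15*j)
n = 4387623
n + I(q, 763) = 4387623 + 15*(-1046) = 4387623 - 15690 = 4371933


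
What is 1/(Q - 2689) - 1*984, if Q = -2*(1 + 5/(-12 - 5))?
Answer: -45005225/45737 ≈ -984.00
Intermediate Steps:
Q = -24/17 (Q = -2*(1 + 5/(-17)) = -2*(1 - 1/17*5) = -2*(1 - 5/17) = -2*12/17 = -24/17 ≈ -1.4118)
1/(Q - 2689) - 1*984 = 1/(-24/17 - 2689) - 1*984 = 1/(-45737/17) - 984 = -17/45737 - 984 = -45005225/45737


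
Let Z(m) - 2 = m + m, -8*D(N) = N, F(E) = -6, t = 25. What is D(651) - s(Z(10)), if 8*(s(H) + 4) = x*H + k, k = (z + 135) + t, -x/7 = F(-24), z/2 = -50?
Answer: -1603/8 ≈ -200.38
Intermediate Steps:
z = -100 (z = 2*(-50) = -100)
D(N) = -N/8
x = 42 (x = -7*(-6) = 42)
k = 60 (k = (-100 + 135) + 25 = 35 + 25 = 60)
Z(m) = 2 + 2*m (Z(m) = 2 + (m + m) = 2 + 2*m)
s(H) = 7/2 + 21*H/4 (s(H) = -4 + (42*H + 60)/8 = -4 + (60 + 42*H)/8 = -4 + (15/2 + 21*H/4) = 7/2 + 21*H/4)
D(651) - s(Z(10)) = -1/8*651 - (7/2 + 21*(2 + 2*10)/4) = -651/8 - (7/2 + 21*(2 + 20)/4) = -651/8 - (7/2 + (21/4)*22) = -651/8 - (7/2 + 231/2) = -651/8 - 1*119 = -651/8 - 119 = -1603/8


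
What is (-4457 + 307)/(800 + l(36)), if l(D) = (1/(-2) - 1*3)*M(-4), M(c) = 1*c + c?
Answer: -2075/414 ≈ -5.0121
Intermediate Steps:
M(c) = 2*c (M(c) = c + c = 2*c)
l(D) = 28 (l(D) = (1/(-2) - 1*3)*(2*(-4)) = (-½ - 3)*(-8) = -7/2*(-8) = 28)
(-4457 + 307)/(800 + l(36)) = (-4457 + 307)/(800 + 28) = -4150/828 = -4150*1/828 = -2075/414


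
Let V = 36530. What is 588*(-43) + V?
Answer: 11246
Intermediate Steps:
588*(-43) + V = 588*(-43) + 36530 = -25284 + 36530 = 11246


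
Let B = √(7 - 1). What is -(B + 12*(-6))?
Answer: 72 - √6 ≈ 69.551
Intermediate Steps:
B = √6 ≈ 2.4495
-(B + 12*(-6)) = -(√6 + 12*(-6)) = -(√6 - 72) = -(-72 + √6) = 72 - √6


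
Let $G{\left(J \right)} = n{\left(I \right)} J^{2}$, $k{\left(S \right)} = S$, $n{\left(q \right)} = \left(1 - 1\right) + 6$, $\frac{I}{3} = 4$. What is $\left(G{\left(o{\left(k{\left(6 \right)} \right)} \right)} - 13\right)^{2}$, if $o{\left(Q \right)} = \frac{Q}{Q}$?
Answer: $49$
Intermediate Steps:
$I = 12$ ($I = 3 \cdot 4 = 12$)
$n{\left(q \right)} = 6$ ($n{\left(q \right)} = 0 + 6 = 6$)
$o{\left(Q \right)} = 1$
$G{\left(J \right)} = 6 J^{2}$
$\left(G{\left(o{\left(k{\left(6 \right)} \right)} \right)} - 13\right)^{2} = \left(6 \cdot 1^{2} - 13\right)^{2} = \left(6 \cdot 1 - 13\right)^{2} = \left(6 - 13\right)^{2} = \left(-7\right)^{2} = 49$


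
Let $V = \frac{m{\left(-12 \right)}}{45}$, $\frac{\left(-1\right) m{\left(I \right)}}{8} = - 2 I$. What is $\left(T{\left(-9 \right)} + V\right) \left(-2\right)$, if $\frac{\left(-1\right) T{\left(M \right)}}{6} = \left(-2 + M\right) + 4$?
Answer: $- \frac{1132}{15} \approx -75.467$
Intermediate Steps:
$T{\left(M \right)} = -12 - 6 M$ ($T{\left(M \right)} = - 6 \left(\left(-2 + M\right) + 4\right) = - 6 \left(2 + M\right) = -12 - 6 M$)
$m{\left(I \right)} = 16 I$ ($m{\left(I \right)} = - 8 \left(- 2 I\right) = 16 I$)
$V = - \frac{64}{15}$ ($V = \frac{16 \left(-12\right)}{45} = \left(-192\right) \frac{1}{45} = - \frac{64}{15} \approx -4.2667$)
$\left(T{\left(-9 \right)} + V\right) \left(-2\right) = \left(\left(-12 - -54\right) - \frac{64}{15}\right) \left(-2\right) = \left(\left(-12 + 54\right) - \frac{64}{15}\right) \left(-2\right) = \left(42 - \frac{64}{15}\right) \left(-2\right) = \frac{566}{15} \left(-2\right) = - \frac{1132}{15}$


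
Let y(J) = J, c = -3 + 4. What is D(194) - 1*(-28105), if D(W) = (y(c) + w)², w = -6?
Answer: 28130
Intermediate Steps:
c = 1
D(W) = 25 (D(W) = (1 - 6)² = (-5)² = 25)
D(194) - 1*(-28105) = 25 - 1*(-28105) = 25 + 28105 = 28130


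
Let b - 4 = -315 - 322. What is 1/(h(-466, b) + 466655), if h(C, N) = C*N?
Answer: 1/761633 ≈ 1.3130e-6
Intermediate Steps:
b = -633 (b = 4 + (-315 - 322) = 4 - 637 = -633)
1/(h(-466, b) + 466655) = 1/(-466*(-633) + 466655) = 1/(294978 + 466655) = 1/761633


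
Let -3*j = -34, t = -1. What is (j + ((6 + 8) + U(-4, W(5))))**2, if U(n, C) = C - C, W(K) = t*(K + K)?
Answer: 5776/9 ≈ 641.78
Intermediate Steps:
W(K) = -2*K (W(K) = -(K + K) = -2*K)
j = 34/3 (j = -1/3*(-34) = 34/3 ≈ 11.333)
U(n, C) = 0
(j + ((6 + 8) + U(-4, W(5))))**2 = (34/3 + ((6 + 8) + 0))**2 = (34/3 + (14 + 0))**2 = (34/3 + 14)**2 = (76/3)**2 = 5776/9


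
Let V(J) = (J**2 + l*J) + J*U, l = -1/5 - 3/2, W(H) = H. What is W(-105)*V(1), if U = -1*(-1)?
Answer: -63/2 ≈ -31.500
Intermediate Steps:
U = 1
l = -17/10 (l = -1*1/5 - 3*1/2 = -1/5 - 3/2 = -17/10 ≈ -1.7000)
V(J) = J**2 - 7*J/10 (V(J) = (J**2 - 17*J/10) + J*1 = (J**2 - 17*J/10) + J = J**2 - 7*J/10)
W(-105)*V(1) = -21*(-7 + 10*1)/2 = -21*(-7 + 10)/2 = -21*3/2 = -105*3/10 = -63/2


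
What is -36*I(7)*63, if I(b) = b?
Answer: -15876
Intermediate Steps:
-36*I(7)*63 = -36*7*63 = -252*63 = -15876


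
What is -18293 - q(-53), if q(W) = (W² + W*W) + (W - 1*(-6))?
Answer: -23864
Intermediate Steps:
q(W) = 6 + W + 2*W² (q(W) = (W² + W²) + (W + 6) = 2*W² + (6 + W) = 6 + W + 2*W²)
-18293 - q(-53) = -18293 - (6 - 53 + 2*(-53)²) = -18293 - (6 - 53 + 2*2809) = -18293 - (6 - 53 + 5618) = -18293 - 1*5571 = -18293 - 5571 = -23864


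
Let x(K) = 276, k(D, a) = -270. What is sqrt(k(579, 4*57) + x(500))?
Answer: sqrt(6) ≈ 2.4495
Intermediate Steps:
sqrt(k(579, 4*57) + x(500)) = sqrt(-270 + 276) = sqrt(6)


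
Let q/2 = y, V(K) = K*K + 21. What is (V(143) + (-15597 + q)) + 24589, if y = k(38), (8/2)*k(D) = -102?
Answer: 29411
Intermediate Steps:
k(D) = -51/2 (k(D) = (¼)*(-102) = -51/2)
V(K) = 21 + K² (V(K) = K² + 21 = 21 + K²)
y = -51/2 ≈ -25.500
q = -51 (q = 2*(-51/2) = -51)
(V(143) + (-15597 + q)) + 24589 = ((21 + 143²) + (-15597 - 51)) + 24589 = ((21 + 20449) - 15648) + 24589 = (20470 - 15648) + 24589 = 4822 + 24589 = 29411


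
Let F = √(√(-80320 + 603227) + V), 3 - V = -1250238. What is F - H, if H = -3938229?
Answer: 3938229 + √(1250241 + √522907) ≈ 3.9393e+6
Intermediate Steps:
V = 1250241 (V = 3 - 1*(-1250238) = 3 + 1250238 = 1250241)
F = √(1250241 + √522907) (F = √(√(-80320 + 603227) + 1250241) = √(√522907 + 1250241) = √(1250241 + √522907) ≈ 1118.5)
F - H = √(1250241 + √522907) - 1*(-3938229) = √(1250241 + √522907) + 3938229 = 3938229 + √(1250241 + √522907)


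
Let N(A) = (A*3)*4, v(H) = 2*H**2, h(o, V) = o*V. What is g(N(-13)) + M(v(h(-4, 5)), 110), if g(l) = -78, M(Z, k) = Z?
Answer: 722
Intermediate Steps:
h(o, V) = V*o
N(A) = 12*A (N(A) = (3*A)*4 = 12*A)
g(N(-13)) + M(v(h(-4, 5)), 110) = -78 + 2*(5*(-4))**2 = -78 + 2*(-20)**2 = -78 + 2*400 = -78 + 800 = 722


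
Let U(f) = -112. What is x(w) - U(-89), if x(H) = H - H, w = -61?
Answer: 112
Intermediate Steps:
x(H) = 0
x(w) - U(-89) = 0 - 1*(-112) = 0 + 112 = 112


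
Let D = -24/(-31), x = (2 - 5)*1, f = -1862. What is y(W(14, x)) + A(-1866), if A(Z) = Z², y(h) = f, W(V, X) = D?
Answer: 3480094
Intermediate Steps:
x = -3 (x = -3*1 = -3)
D = 24/31 (D = -24*(-1/31) = 24/31 ≈ 0.77419)
W(V, X) = 24/31
y(h) = -1862
y(W(14, x)) + A(-1866) = -1862 + (-1866)² = -1862 + 3481956 = 3480094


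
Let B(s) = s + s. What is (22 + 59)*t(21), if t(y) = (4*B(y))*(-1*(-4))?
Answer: 54432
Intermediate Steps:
B(s) = 2*s
t(y) = 32*y (t(y) = (4*(2*y))*(-1*(-4)) = (8*y)*4 = 32*y)
(22 + 59)*t(21) = (22 + 59)*(32*21) = 81*672 = 54432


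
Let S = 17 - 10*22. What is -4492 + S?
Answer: -4695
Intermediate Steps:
S = -203 (S = 17 - 220 = -203)
-4492 + S = -4492 - 203 = -4695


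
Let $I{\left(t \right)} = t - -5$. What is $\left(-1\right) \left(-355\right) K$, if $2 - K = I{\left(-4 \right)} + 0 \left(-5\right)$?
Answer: $355$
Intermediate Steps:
$I{\left(t \right)} = 5 + t$ ($I{\left(t \right)} = t + 5 = 5 + t$)
$K = 1$ ($K = 2 - \left(\left(5 - 4\right) + 0 \left(-5\right)\right) = 2 - \left(1 + 0\right) = 2 - 1 = 1$)
$\left(-1\right) \left(-355\right) K = \left(-1\right) \left(-355\right) 1 = 355 \cdot 1 = 355$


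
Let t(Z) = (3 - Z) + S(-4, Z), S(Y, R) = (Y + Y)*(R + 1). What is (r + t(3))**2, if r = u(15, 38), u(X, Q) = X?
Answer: 289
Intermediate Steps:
S(Y, R) = 2*Y*(1 + R) (S(Y, R) = (2*Y)*(1 + R) = 2*Y*(1 + R))
r = 15
t(Z) = -5 - 9*Z (t(Z) = (3 - Z) + 2*(-4)*(1 + Z) = (3 - Z) + (-8 - 8*Z) = -5 - 9*Z)
(r + t(3))**2 = (15 + (-5 - 9*3))**2 = (15 + (-5 - 27))**2 = (15 - 32)**2 = (-17)**2 = 289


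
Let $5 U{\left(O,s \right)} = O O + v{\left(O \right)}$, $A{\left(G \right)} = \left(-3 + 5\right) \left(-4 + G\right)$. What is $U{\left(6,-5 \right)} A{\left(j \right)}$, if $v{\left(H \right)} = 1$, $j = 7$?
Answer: $\frac{222}{5} \approx 44.4$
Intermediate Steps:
$A{\left(G \right)} = -8 + 2 G$ ($A{\left(G \right)} = 2 \left(-4 + G\right) = -8 + 2 G$)
$U{\left(O,s \right)} = \frac{1}{5} + \frac{O^{2}}{5}$ ($U{\left(O,s \right)} = \frac{O O + 1}{5} = \frac{O^{2} + 1}{5} = \frac{1 + O^{2}}{5} = \frac{1}{5} + \frac{O^{2}}{5}$)
$U{\left(6,-5 \right)} A{\left(j \right)} = \left(\frac{1}{5} + \frac{6^{2}}{5}\right) \left(-8 + 2 \cdot 7\right) = \left(\frac{1}{5} + \frac{1}{5} \cdot 36\right) \left(-8 + 14\right) = \left(\frac{1}{5} + \frac{36}{5}\right) 6 = \frac{37}{5} \cdot 6 = \frac{222}{5}$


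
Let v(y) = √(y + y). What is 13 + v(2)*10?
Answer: 33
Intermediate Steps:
v(y) = √2*√y (v(y) = √(2*y) = √2*√y)
13 + v(2)*10 = 13 + (√2*√2)*10 = 13 + 2*10 = 13 + 20 = 33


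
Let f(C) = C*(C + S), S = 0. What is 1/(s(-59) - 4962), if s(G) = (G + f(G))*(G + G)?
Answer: -1/408758 ≈ -2.4464e-6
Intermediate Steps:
f(C) = C² (f(C) = C*(C + 0) = C*C = C²)
s(G) = 2*G*(G + G²) (s(G) = (G + G²)*(G + G) = (G + G²)*(2*G) = 2*G*(G + G²))
1/(s(-59) - 4962) = 1/(2*(-59)²*(1 - 59) - 4962) = 1/(2*3481*(-58) - 4962) = 1/(-403796 - 4962) = 1/(-408758) = -1/408758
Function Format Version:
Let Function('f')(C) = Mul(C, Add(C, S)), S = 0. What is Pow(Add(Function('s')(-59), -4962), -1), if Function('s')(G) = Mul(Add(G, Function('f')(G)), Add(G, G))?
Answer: Rational(-1, 408758) ≈ -2.4464e-6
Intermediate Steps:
Function('f')(C) = Pow(C, 2) (Function('f')(C) = Mul(C, Add(C, 0)) = Mul(C, C) = Pow(C, 2))
Function('s')(G) = Mul(2, G, Add(G, Pow(G, 2))) (Function('s')(G) = Mul(Add(G, Pow(G, 2)), Add(G, G)) = Mul(Add(G, Pow(G, 2)), Mul(2, G)) = Mul(2, G, Add(G, Pow(G, 2))))
Pow(Add(Function('s')(-59), -4962), -1) = Pow(Add(Mul(2, Pow(-59, 2), Add(1, -59)), -4962), -1) = Pow(Add(Mul(2, 3481, -58), -4962), -1) = Pow(Add(-403796, -4962), -1) = Pow(-408758, -1) = Rational(-1, 408758)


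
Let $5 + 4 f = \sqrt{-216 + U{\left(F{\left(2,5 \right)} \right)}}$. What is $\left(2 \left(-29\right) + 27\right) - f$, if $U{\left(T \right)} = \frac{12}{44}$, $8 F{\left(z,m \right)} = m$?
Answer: $- \frac{119}{4} - \frac{i \sqrt{26103}}{44} \approx -29.75 - 3.6719 i$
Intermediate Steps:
$F{\left(z,m \right)} = \frac{m}{8}$
$U{\left(T \right)} = \frac{3}{11}$ ($U{\left(T \right)} = 12 \cdot \frac{1}{44} = \frac{3}{11}$)
$f = - \frac{5}{4} + \frac{i \sqrt{26103}}{44}$ ($f = - \frac{5}{4} + \frac{\sqrt{-216 + \frac{3}{11}}}{4} = - \frac{5}{4} + \frac{\sqrt{- \frac{2373}{11}}}{4} = - \frac{5}{4} + \frac{\frac{1}{11} i \sqrt{26103}}{4} = - \frac{5}{4} + \frac{i \sqrt{26103}}{44} \approx -1.25 + 3.6719 i$)
$\left(2 \left(-29\right) + 27\right) - f = \left(2 \left(-29\right) + 27\right) - \left(- \frac{5}{4} + \frac{i \sqrt{26103}}{44}\right) = \left(-58 + 27\right) + \left(\frac{5}{4} - \frac{i \sqrt{26103}}{44}\right) = -31 + \left(\frac{5}{4} - \frac{i \sqrt{26103}}{44}\right) = - \frac{119}{4} - \frac{i \sqrt{26103}}{44}$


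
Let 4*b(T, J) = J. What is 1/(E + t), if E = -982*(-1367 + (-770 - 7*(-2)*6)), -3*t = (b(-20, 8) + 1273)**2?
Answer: 1/1474171 ≈ 6.7835e-7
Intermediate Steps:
b(T, J) = J/4
t = -541875 (t = -((1/4)*8 + 1273)**2/3 = -(2 + 1273)**2/3 = -1/3*1275**2 = -1/3*1625625 = -541875)
E = 2016046 (E = -982*(-1367 + (-770 - (-14)*6)) = -982*(-1367 + (-770 - 1*(-84))) = -982*(-1367 + (-770 + 84)) = -982*(-1367 - 686) = -982*(-2053) = 2016046)
1/(E + t) = 1/(2016046 - 541875) = 1/1474171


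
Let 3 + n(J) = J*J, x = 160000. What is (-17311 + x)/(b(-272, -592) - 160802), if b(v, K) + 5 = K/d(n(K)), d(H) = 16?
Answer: -142689/160844 ≈ -0.88713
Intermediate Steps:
n(J) = -3 + J² (n(J) = -3 + J*J = -3 + J²)
b(v, K) = -5 + K/16
(-17311 + x)/(b(-272, -592) - 160802) = (-17311 + 160000)/((-5 + (1/16)*(-592)) - 160802) = 142689/((-5 - 37) - 160802) = 142689/(-42 - 160802) = 142689/(-160844) = 142689*(-1/160844) = -142689/160844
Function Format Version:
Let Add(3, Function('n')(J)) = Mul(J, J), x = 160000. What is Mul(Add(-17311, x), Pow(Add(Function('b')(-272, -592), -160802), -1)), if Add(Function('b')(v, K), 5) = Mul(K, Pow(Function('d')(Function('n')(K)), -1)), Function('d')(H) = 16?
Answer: Rational(-142689, 160844) ≈ -0.88713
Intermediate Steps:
Function('n')(J) = Add(-3, Pow(J, 2)) (Function('n')(J) = Add(-3, Mul(J, J)) = Add(-3, Pow(J, 2)))
Function('b')(v, K) = Add(-5, Mul(Rational(1, 16), K)) (Function('b')(v, K) = Add(-5, Mul(K, Pow(16, -1))) = Add(-5, Mul(K, Rational(1, 16))) = Add(-5, Mul(Rational(1, 16), K)))
Mul(Add(-17311, x), Pow(Add(Function('b')(-272, -592), -160802), -1)) = Mul(Add(-17311, 160000), Pow(Add(Add(-5, Mul(Rational(1, 16), -592)), -160802), -1)) = Mul(142689, Pow(Add(Add(-5, -37), -160802), -1)) = Mul(142689, Pow(Add(-42, -160802), -1)) = Mul(142689, Pow(-160844, -1)) = Mul(142689, Rational(-1, 160844)) = Rational(-142689, 160844)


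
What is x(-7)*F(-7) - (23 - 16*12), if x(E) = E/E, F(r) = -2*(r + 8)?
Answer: 167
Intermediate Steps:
F(r) = -16 - 2*r (F(r) = -2*(8 + r) = -16 - 2*r)
x(E) = 1
x(-7)*F(-7) - (23 - 16*12) = 1*(-16 - 2*(-7)) - (23 - 16*12) = 1*(-16 + 14) - (23 - 192) = 1*(-2) - 1*(-169) = -2 + 169 = 167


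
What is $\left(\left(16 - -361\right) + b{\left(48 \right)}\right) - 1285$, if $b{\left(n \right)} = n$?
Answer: $-860$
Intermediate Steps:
$\left(\left(16 - -361\right) + b{\left(48 \right)}\right) - 1285 = \left(\left(16 - -361\right) + 48\right) - 1285 = \left(\left(16 + 361\right) + 48\right) - 1285 = \left(377 + 48\right) - 1285 = 425 - 1285 = -860$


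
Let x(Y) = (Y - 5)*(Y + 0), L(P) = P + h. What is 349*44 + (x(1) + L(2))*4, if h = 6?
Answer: 15372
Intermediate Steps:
L(P) = 6 + P (L(P) = P + 6 = 6 + P)
x(Y) = Y*(-5 + Y) (x(Y) = (-5 + Y)*Y = Y*(-5 + Y))
349*44 + (x(1) + L(2))*4 = 349*44 + (1*(-5 + 1) + (6 + 2))*4 = 15356 + (1*(-4) + 8)*4 = 15356 + (-4 + 8)*4 = 15356 + 4*4 = 15356 + 16 = 15372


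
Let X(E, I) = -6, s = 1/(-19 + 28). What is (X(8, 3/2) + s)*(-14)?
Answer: 742/9 ≈ 82.444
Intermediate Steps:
s = 1/9 ≈ 0.11111
(X(8, 3/2) + s)*(-14) = (-6 + 1/9)*(-14) = -53/9*(-14) = 742/9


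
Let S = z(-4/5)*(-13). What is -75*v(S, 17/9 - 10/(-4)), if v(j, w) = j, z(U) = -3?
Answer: -2925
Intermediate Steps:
S = 39 (S = -3*(-13) = 39)
-75*v(S, 17/9 - 10/(-4)) = -75*39 = -2925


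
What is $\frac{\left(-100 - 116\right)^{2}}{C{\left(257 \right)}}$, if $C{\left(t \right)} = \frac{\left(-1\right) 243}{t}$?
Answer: $-49344$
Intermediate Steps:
$C{\left(t \right)} = - \frac{243}{t}$
$\frac{\left(-100 - 116\right)^{2}}{C{\left(257 \right)}} = \frac{\left(-100 - 116\right)^{2}}{\left(-243\right) \frac{1}{257}} = \frac{\left(-216\right)^{2}}{\left(-243\right) \frac{1}{257}} = \frac{46656}{- \frac{243}{257}} = 46656 \left(- \frac{257}{243}\right) = -49344$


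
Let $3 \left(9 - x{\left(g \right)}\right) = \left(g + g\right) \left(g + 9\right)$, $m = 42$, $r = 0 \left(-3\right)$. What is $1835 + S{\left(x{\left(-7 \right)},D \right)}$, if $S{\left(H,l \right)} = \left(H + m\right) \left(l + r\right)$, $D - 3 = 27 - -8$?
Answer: $\frac{12383}{3} \approx 4127.7$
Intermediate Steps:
$r = 0$
$x{\left(g \right)} = 9 - \frac{2 g \left(9 + g\right)}{3}$ ($x{\left(g \right)} = 9 - \frac{\left(g + g\right) \left(g + 9\right)}{3} = 9 - \frac{2 g \left(9 + g\right)}{3}$)
$D = 38$ ($D = 3 + \left(27 - -8\right) = 3 + \left(27 + 8\right) = 3 + 35 = 38$)
$S{\left(H,l \right)} = l \left(42 + H\right)$ ($S{\left(H,l \right)} = \left(H + 42\right) \left(l + 0\right) = \left(42 + H\right) l = l \left(42 + H\right)$)
$1835 + S{\left(x{\left(-7 \right)},D \right)} = 1835 + 38 \left(42 - \left(-51 + \frac{98}{3}\right)\right) = 1835 + 38 \left(42 + \left(9 + 42 - \frac{98}{3}\right)\right) = 1835 + 38 \left(42 + \frac{55}{3}\right) = 1835 + 38 \cdot \frac{181}{3} = 1835 + \frac{6878}{3} = \frac{12383}{3}$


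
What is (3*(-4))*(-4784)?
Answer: 57408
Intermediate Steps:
(3*(-4))*(-4784) = -12*(-4784) = 57408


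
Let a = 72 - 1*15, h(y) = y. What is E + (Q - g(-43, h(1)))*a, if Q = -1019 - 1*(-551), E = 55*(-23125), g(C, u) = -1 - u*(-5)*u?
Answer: -1298779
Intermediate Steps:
g(C, u) = -1 + 5*u**2 (g(C, u) = -1 - (-5*u)*u = -1 - (-5)*u**2 = -1 + 5*u**2)
a = 57 (a = 72 - 15 = 57)
E = -1271875
Q = -468 (Q = -1019 + 551 = -468)
E + (Q - g(-43, h(1)))*a = -1271875 + (-468 - (-1 + 5*1**2))*57 = -1271875 + (-468 - (-1 + 5*1))*57 = -1271875 + (-468 - (-1 + 5))*57 = -1271875 + (-468 - 1*4)*57 = -1271875 + (-468 - 4)*57 = -1271875 - 472*57 = -1271875 - 26904 = -1298779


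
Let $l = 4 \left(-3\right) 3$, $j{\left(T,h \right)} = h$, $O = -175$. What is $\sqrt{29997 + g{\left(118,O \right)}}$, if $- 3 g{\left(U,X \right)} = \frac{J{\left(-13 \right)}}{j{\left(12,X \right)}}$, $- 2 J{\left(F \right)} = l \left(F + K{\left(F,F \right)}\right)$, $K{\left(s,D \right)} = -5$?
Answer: $\frac{9 \sqrt{453649}}{35} \approx 173.19$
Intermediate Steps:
$l = -36$ ($l = \left(-12\right) 3 = -36$)
$J{\left(F \right)} = -90 + 18 F$ ($J{\left(F \right)} = - \frac{\left(-36\right) \left(F - 5\right)}{2} = - \frac{\left(-36\right) \left(-5 + F\right)}{2} = - \frac{180 - 36 F}{2} = -90 + 18 F$)
$g{\left(U,X \right)} = \frac{108}{X}$ ($g{\left(U,X \right)} = - \frac{\left(-90 + 18 \left(-13\right)\right) \frac{1}{X}}{3} = - \frac{\left(-90 - 234\right) \frac{1}{X}}{3} = - \frac{\left(-324\right) \frac{1}{X}}{3} = \frac{108}{X}$)
$\sqrt{29997 + g{\left(118,O \right)}} = \sqrt{29997 + \frac{108}{-175}} = \sqrt{29997 + 108 \left(- \frac{1}{175}\right)} = \sqrt{29997 - \frac{108}{175}} = \sqrt{\frac{5249367}{175}} = \frac{9 \sqrt{453649}}{35}$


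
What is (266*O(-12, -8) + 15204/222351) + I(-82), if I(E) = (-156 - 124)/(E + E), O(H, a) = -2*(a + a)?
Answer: 25871636042/3038797 ≈ 8513.8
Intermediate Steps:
O(H, a) = -4*a
I(E) = -140/E (I(E) = -280*1/(2*E) = -140/E)
(266*O(-12, -8) + 15204/222351) + I(-82) = (266*(-4*(-8)) + 15204/222351) - 140/(-82) = (266*32 + 15204*(1/222351)) - 140*(-1/82) = (8512 + 5068/74117) + 70/41 = 630888972/74117 + 70/41 = 25871636042/3038797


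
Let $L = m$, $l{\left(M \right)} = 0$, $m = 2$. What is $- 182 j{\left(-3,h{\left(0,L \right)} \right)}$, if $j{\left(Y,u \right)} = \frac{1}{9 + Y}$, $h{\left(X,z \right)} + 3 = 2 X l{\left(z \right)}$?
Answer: $- \frac{91}{3} \approx -30.333$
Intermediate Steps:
$L = 2$
$h{\left(X,z \right)} = -3$ ($h{\left(X,z \right)} = -3 + 2 X 0 = -3 + 0 = -3$)
$- 182 j{\left(-3,h{\left(0,L \right)} \right)} = - \frac{182}{9 - 3} = - \frac{182}{6} = \left(-182\right) \frac{1}{6} = - \frac{91}{3}$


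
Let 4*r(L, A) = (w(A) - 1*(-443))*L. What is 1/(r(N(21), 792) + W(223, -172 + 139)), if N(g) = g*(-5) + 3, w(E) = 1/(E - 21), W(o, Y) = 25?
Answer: -257/2896784 ≈ -8.8719e-5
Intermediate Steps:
w(E) = 1/(-21 + E)
N(g) = 3 - 5*g (N(g) = -5*g + 3 = 3 - 5*g)
r(L, A) = L*(443 + 1/(-21 + A))/4 (r(L, A) = ((1/(-21 + A) - 1*(-443))*L)/4 = ((1/(-21 + A) + 443)*L)/4 = ((443 + 1/(-21 + A))*L)/4 = (L*(443 + 1/(-21 + A)))/4 = L*(443 + 1/(-21 + A))/4)
1/(r(N(21), 792) + W(223, -172 + 139)) = 1/((3 - 5*21)*(-9302 + 443*792)/(4*(-21 + 792)) + 25) = 1/((1/4)*(3 - 105)*(-9302 + 350856)/771 + 25) = 1/((1/4)*(-102)*(1/771)*341554 + 25) = 1/(-2903209/257 + 25) = 1/(-2896784/257) = -257/2896784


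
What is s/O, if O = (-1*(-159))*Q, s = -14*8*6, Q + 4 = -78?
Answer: 112/2173 ≈ 0.051542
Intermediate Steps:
Q = -82 (Q = -4 - 78 = -82)
s = -672 (s = -112*6 = -672)
O = -13038 (O = -1*(-159)*(-82) = 159*(-82) = -13038)
s/O = -672/(-13038) = -672*(-1/13038) = 112/2173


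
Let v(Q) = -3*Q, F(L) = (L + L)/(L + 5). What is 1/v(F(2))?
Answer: -7/12 ≈ -0.58333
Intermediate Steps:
F(L) = 2*L/(5 + L) (F(L) = (2*L)/(5 + L) = 2*L/(5 + L))
1/v(F(2)) = 1/(-6*2/(5 + 2)) = 1/(-6*2/7) = 1/(-3*4/7) = 1/(-12/7) = -7/12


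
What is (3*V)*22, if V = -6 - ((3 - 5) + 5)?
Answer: -594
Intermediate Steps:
V = -9 (V = -6 - (-2 + 5) = -6 - 1*3 = -6 - 3 = -9)
(3*V)*22 = (3*(-9))*22 = -27*22 = -594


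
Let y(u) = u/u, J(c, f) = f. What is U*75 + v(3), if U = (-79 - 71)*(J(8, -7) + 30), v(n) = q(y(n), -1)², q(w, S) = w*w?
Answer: -258749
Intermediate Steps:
y(u) = 1
q(w, S) = w²
v(n) = 1 (v(n) = (1²)² = 1² = 1)
U = -3450 (U = (-79 - 71)*(-7 + 30) = -150*23 = -3450)
U*75 + v(3) = -3450*75 + 1 = -258750 + 1 = -258749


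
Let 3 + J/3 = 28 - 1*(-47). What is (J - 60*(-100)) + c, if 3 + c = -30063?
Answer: -23850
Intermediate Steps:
c = -30066 (c = -3 - 30063 = -30066)
J = 216 (J = -9 + 3*(28 - 1*(-47)) = -9 + 3*(28 + 47) = -9 + 3*75 = -9 + 225 = 216)
(J - 60*(-100)) + c = (216 - 60*(-100)) - 30066 = (216 + 6000) - 30066 = 6216 - 30066 = -23850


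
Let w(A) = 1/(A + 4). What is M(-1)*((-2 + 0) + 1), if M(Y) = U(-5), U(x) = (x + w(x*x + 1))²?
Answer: -22201/900 ≈ -24.668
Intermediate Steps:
w(A) = 1/(4 + A)
U(x) = (x + 1/(5 + x²))² (U(x) = (x + 1/(4 + (x*x + 1)))² = (x + 1/(4 + (x² + 1)))² = (x + 1/(4 + (1 + x²)))² = (x + 1/(5 + x²))²)
M(Y) = 22201/900 (M(Y) = (1 - 5*(5 + (-5)²))²/(5 + (-5)²)² = (1 - 5*(5 + 25))²/(5 + 25)² = (1 - 5*30)²/30² = (1 - 150)²*(1/900) = (-149)²*(1/900) = 22201*(1/900) = 22201/900)
M(-1)*((-2 + 0) + 1) = 22201*((-2 + 0) + 1)/900 = 22201*(-2 + 1)/900 = (22201/900)*(-1) = -22201/900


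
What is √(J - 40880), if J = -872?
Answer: 2*I*√10438 ≈ 204.33*I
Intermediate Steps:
√(J - 40880) = √(-872 - 40880) = √(-41752) = 2*I*√10438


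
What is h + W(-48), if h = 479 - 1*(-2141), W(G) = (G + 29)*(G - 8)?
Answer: 3684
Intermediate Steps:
W(G) = (-8 + G)*(29 + G) (W(G) = (29 + G)*(-8 + G) = (-8 + G)*(29 + G))
h = 2620 (h = 479 + 2141 = 2620)
h + W(-48) = 2620 + (-232 + (-48)² + 21*(-48)) = 2620 + (-232 + 2304 - 1008) = 2620 + 1064 = 3684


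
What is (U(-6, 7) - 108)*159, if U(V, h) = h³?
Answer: 37365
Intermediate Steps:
(U(-6, 7) - 108)*159 = (7³ - 108)*159 = (343 - 108)*159 = 235*159 = 37365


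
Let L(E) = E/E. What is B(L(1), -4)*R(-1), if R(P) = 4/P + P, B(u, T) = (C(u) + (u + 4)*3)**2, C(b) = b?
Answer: -1280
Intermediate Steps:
L(E) = 1
B(u, T) = (12 + 4*u)**2 (B(u, T) = (u + (u + 4)*3)**2 = (u + (4 + u)*3)**2 = (u + (12 + 3*u))**2 = (12 + 4*u)**2)
R(P) = P + 4/P
B(L(1), -4)*R(-1) = (16*(3 + 1)**2)*(-1 + 4/(-1)) = (16*4**2)*(-1 + 4*(-1)) = (16*16)*(-1 - 4) = 256*(-5) = -1280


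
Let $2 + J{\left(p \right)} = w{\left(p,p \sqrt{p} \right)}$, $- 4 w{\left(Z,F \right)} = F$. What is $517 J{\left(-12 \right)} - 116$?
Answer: $-1150 + 3102 i \sqrt{3} \approx -1150.0 + 5372.8 i$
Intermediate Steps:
$w{\left(Z,F \right)} = - \frac{F}{4}$
$J{\left(p \right)} = -2 - \frac{p^{\frac{3}{2}}}{4}$ ($J{\left(p \right)} = -2 - \frac{p \sqrt{p}}{4} = -2 - \frac{p^{\frac{3}{2}}}{4}$)
$517 J{\left(-12 \right)} - 116 = 517 \left(-2 - \frac{\left(-12\right)^{\frac{3}{2}}}{4}\right) - 116 = 517 \left(-2 - \frac{\left(-24\right) i \sqrt{3}}{4}\right) - 116 = 517 \left(-2 + 6 i \sqrt{3}\right) - 116 = \left(-1034 + 3102 i \sqrt{3}\right) - 116 = -1150 + 3102 i \sqrt{3}$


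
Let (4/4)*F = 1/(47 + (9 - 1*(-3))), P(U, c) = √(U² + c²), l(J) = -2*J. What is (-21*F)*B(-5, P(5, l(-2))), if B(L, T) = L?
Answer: 105/59 ≈ 1.7797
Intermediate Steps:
F = 1/59 (F = 1/(47 + (9 - 1*(-3))) = 1/(47 + (9 + 3)) = 1/(47 + 12) = 1/59 ≈ 0.016949)
(-21*F)*B(-5, P(5, l(-2))) = -21*1/59*(-5) = -21/59*(-5) = 105/59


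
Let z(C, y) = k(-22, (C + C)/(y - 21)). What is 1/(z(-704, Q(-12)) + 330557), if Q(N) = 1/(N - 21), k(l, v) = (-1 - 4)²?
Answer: 1/330582 ≈ 3.0250e-6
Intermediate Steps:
k(l, v) = 25 (k(l, v) = (-5)² = 25)
Q(N) = 1/(-21 + N)
z(C, y) = 25
1/(z(-704, Q(-12)) + 330557) = 1/(25 + 330557) = 1/330582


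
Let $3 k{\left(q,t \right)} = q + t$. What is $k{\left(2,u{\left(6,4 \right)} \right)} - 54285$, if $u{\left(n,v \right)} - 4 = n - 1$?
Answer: $- \frac{162844}{3} \approx -54281.0$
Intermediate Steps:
$u{\left(n,v \right)} = 3 + n$ ($u{\left(n,v \right)} = 4 + \left(n - 1\right) = 4 + \left(-1 + n\right) = 3 + n$)
$k{\left(q,t \right)} = \frac{q}{3} + \frac{t}{3}$ ($k{\left(q,t \right)} = \frac{q + t}{3} = \frac{q}{3} + \frac{t}{3}$)
$k{\left(2,u{\left(6,4 \right)} \right)} - 54285 = \left(\frac{1}{3} \cdot 2 + \frac{3 + 6}{3}\right) - 54285 = \left(\frac{2}{3} + \frac{1}{3} \cdot 9\right) - 54285 = \left(\frac{2}{3} + 3\right) - 54285 = \frac{11}{3} - 54285 = - \frac{162844}{3}$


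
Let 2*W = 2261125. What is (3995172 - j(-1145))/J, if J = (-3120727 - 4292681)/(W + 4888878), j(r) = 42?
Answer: -8016149108255/2471136 ≈ -3.2439e+6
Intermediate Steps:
W = 2261125/2 (W = (½)*2261125 = 2261125/2 ≈ 1.1306e+6)
J = -14826816/12038881 (J = (-3120727 - 4292681)/(2261125/2 + 4888878) = -7413408/12038881/2 = -7413408*2/12038881 = -14826816/12038881 ≈ -1.2316)
(3995172 - j(-1145))/J = (3995172 - 1*42)/(-14826816/12038881) = (3995172 - 42)*(-12038881/14826816) = 3995130*(-12038881/14826816) = -8016149108255/2471136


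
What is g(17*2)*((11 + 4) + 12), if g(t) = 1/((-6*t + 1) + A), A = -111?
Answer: -27/314 ≈ -0.085987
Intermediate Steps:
g(t) = 1/(-110 - 6*t) (g(t) = 1/((-6*t + 1) - 111) = 1/((1 - 6*t) - 111) = 1/(-110 - 6*t))
g(17*2)*((11 + 4) + 12) = (-1/(110 + 6*(17*2)))*((11 + 4) + 12) = (-1/(110 + 6*34))*(15 + 12) = -1/(110 + 204)*27 = -1/314*27 = -27/314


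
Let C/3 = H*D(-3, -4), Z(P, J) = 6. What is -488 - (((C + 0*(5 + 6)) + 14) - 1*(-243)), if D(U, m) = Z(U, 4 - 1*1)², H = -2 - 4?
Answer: -97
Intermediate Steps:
H = -6
D(U, m) = 36 (D(U, m) = 6² = 36)
C = -648 (C = 3*(-6*36) = 3*(-216) = -648)
-488 - (((C + 0*(5 + 6)) + 14) - 1*(-243)) = -488 - (((-648 + 0*(5 + 6)) + 14) - 1*(-243)) = -488 - (((-648 + 0*11) + 14) + 243) = -488 - (((-648 + 0) + 14) + 243) = -488 - ((-648 + 14) + 243) = -488 - (-634 + 243) = -488 - 1*(-391) = -488 + 391 = -97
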